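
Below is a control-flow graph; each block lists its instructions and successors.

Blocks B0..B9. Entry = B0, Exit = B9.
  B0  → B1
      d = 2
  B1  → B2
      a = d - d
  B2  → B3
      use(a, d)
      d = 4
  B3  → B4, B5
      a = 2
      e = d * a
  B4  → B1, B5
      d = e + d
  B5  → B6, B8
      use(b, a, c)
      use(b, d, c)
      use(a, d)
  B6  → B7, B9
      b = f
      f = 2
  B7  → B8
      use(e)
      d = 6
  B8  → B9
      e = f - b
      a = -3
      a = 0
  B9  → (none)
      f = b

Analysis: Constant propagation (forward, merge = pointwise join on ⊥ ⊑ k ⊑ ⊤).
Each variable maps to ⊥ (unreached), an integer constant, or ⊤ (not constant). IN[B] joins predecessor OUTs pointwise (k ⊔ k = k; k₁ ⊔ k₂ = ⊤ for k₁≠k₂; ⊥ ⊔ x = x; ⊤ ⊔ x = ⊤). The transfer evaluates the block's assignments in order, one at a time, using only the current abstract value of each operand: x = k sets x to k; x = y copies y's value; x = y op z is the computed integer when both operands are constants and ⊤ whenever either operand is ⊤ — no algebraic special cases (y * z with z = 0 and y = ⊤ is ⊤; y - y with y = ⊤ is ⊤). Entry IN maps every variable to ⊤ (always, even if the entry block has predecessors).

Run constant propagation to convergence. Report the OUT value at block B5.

Answer: {a: 2, b: ⊤, c: ⊤, d: ⊤, e: 8, f: ⊤}

Working:
Converged values:
  B0:   IN=(all ⊤)   OUT={d:2; rest ⊤}
  B1:   IN=(all ⊤)   OUT=(all ⊤)
  B2:   IN=(all ⊤)   OUT={d:4; rest ⊤}
  B3:   IN={d:4; rest ⊤}   OUT={a:2, d:4, e:8; rest ⊤}
  B4:   IN={a:2, d:4, e:8; rest ⊤}   OUT={a:2, d:12, e:8; rest ⊤}
  B5:   IN={a:2, e:8; rest ⊤}   OUT={a:2, e:8; rest ⊤}
  B6:   IN={a:2, e:8; rest ⊤}   OUT={a:2, e:8, f:2; rest ⊤}
  B7:   IN={a:2, e:8, f:2; rest ⊤}   OUT={a:2, d:6, e:8, f:2; rest ⊤}
  B8:   IN={a:2, e:8; rest ⊤}   OUT={a:0; rest ⊤}
  B9:   IN=(all ⊤)   OUT=(all ⊤)

Merge at B5: IN[B5] = OUT[B3] ⊔ OUT[B4] = {a: 2, b: ⊤, c: ⊤, d: ⊤, e: 8, f: ⊤}
Applying B5's transfer function to that IN value gives OUT[B5] (row B5 above).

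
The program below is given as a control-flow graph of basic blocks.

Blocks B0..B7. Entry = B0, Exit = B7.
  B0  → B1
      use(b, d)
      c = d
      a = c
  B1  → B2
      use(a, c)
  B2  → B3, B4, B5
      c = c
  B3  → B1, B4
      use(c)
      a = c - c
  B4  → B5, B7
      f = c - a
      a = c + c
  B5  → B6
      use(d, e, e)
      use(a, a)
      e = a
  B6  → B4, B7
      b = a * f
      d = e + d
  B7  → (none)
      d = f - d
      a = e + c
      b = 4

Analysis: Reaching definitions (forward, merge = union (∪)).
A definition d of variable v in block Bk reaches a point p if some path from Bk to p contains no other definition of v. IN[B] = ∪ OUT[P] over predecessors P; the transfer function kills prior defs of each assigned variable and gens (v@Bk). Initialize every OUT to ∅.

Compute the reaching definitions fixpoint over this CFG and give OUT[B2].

Answer: {a@B0, a@B3, c@B2}

Derivation:
Converged values:
  B0:   IN={}   OUT={a@B0, c@B0}
  B1:   IN={a@B0, a@B3, c@B0, c@B2}   OUT={a@B0, a@B3, c@B0, c@B2}
  B2:   IN={a@B0, a@B3, c@B0, c@B2}   OUT={a@B0, a@B3, c@B2}
  B3:   IN={a@B0, a@B3, c@B2}   OUT={a@B3, c@B2}
  B4:   IN={a@B0, a@B3, a@B4, b@B6, c@B2, d@B6, e@B5, f@B4}   OUT={a@B4, b@B6, c@B2, d@B6, e@B5, f@B4}
  B5:   IN={a@B0, a@B3, a@B4, b@B6, c@B2, d@B6, e@B5, f@B4}   OUT={a@B0, a@B3, a@B4, b@B6, c@B2, d@B6, e@B5, f@B4}
  B6:   IN={a@B0, a@B3, a@B4, b@B6, c@B2, d@B6, e@B5, f@B4}   OUT={a@B0, a@B3, a@B4, b@B6, c@B2, d@B6, e@B5, f@B4}
  B7:   IN={a@B0, a@B3, a@B4, b@B6, c@B2, d@B6, e@B5, f@B4}   OUT={a@B7, b@B7, c@B2, d@B7, e@B5, f@B4}

Merge at B2: IN[B2] = OUT[B1] = {a@B0, a@B3, c@B0, c@B2}
Applying B2's transfer function to that IN value gives OUT[B2] (row B2 above).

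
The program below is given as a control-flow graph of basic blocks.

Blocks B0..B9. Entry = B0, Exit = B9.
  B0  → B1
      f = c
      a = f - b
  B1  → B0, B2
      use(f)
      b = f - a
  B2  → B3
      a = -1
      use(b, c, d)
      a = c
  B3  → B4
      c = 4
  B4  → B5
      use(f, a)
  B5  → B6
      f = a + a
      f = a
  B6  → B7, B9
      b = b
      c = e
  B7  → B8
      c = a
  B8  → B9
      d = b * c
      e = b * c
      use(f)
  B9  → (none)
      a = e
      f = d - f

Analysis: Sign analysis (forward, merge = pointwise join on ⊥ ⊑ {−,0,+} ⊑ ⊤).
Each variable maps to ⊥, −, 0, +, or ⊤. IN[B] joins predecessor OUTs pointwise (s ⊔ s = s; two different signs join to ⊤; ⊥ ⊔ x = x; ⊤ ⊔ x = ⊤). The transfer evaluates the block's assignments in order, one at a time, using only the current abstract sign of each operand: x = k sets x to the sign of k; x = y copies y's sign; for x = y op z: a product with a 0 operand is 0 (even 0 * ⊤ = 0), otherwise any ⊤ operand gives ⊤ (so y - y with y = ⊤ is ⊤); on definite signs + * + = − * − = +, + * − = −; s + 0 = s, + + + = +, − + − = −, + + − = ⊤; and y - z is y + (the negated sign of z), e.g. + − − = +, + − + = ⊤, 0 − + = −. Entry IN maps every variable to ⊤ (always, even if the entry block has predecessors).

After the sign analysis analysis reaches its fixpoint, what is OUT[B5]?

Answer: {a: ⊤, b: ⊤, c: +, d: ⊤, e: ⊤, f: ⊤}

Working:
Per-block solution:
  B0:  IN=(all ⊤)  OUT=(all ⊤)
  B1:  IN=(all ⊤)  OUT=(all ⊤)
  B2:  IN=(all ⊤)  OUT=(all ⊤)
  B3:  IN=(all ⊤)  OUT={c:+; rest ⊤}
  B4:  IN={c:+; rest ⊤}  OUT={c:+; rest ⊤}
  B5:  IN={c:+; rest ⊤}  OUT={c:+; rest ⊤}
  B6:  IN={c:+; rest ⊤}  OUT=(all ⊤)
  B7:  IN=(all ⊤)  OUT=(all ⊤)
  B8:  IN=(all ⊤)  OUT=(all ⊤)
  B9:  IN=(all ⊤)  OUT=(all ⊤)

Merge at B5: IN[B5] = OUT[B4] = {a: ⊤, b: ⊤, c: +, d: ⊤, e: ⊤, f: ⊤}
Applying B5's transfer function to that IN value gives OUT[B5] (row B5 above).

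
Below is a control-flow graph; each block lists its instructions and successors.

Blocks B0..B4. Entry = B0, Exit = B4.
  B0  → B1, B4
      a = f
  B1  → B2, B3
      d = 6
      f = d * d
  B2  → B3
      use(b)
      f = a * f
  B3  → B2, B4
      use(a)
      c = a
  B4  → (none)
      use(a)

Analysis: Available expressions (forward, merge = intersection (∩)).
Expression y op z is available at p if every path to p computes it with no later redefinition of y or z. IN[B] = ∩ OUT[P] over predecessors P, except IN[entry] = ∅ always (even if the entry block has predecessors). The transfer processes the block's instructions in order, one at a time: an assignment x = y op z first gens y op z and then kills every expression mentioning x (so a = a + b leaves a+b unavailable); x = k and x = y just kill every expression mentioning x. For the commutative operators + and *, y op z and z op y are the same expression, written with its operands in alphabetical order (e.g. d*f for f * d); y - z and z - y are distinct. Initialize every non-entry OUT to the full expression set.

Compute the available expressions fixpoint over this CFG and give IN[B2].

Converged values:
  B0:  IN={}  OUT={}
  B1:  IN={}  OUT={d*d}
  B2:  IN={d*d}  OUT={d*d}
  B3:  IN={d*d}  OUT={d*d}
  B4:  IN={}  OUT={}

Merge at B2: IN[B2] = OUT[B1] ∩ OUT[B3] = {d*d}

Answer: {d*d}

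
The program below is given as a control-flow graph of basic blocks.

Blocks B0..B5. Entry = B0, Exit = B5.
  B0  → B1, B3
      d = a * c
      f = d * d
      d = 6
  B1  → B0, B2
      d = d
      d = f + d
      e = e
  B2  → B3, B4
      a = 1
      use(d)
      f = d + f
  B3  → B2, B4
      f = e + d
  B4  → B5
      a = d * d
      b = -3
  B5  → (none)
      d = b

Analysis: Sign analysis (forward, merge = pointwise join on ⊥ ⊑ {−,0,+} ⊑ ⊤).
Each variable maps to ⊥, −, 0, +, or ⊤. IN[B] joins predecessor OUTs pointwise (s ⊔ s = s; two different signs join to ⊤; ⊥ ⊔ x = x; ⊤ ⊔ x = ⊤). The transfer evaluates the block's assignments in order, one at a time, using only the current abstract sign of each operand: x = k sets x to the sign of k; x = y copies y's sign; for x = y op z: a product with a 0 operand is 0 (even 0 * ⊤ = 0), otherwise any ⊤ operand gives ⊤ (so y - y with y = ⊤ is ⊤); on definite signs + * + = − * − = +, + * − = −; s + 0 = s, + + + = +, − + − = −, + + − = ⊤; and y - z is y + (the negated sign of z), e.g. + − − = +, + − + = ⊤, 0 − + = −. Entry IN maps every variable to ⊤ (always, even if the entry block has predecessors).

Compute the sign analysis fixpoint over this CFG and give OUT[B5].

Fixpoint table:
  B0:   IN=(all ⊤)   OUT={d:+; rest ⊤}
  B1:   IN={d:+; rest ⊤}   OUT=(all ⊤)
  B2:   IN=(all ⊤)   OUT={a:+; rest ⊤}
  B3:   IN=(all ⊤)   OUT=(all ⊤)
  B4:   IN=(all ⊤)   OUT={b:-; rest ⊤}
  B5:   IN={b:-; rest ⊤}   OUT={b:-, d:-; rest ⊤}

Merge at B5: IN[B5] = OUT[B4] = {a: ⊤, b: -, c: ⊤, d: ⊤, e: ⊤, f: ⊤}
Applying B5's transfer function to that IN value gives OUT[B5] (row B5 above).

Answer: {a: ⊤, b: -, c: ⊤, d: -, e: ⊤, f: ⊤}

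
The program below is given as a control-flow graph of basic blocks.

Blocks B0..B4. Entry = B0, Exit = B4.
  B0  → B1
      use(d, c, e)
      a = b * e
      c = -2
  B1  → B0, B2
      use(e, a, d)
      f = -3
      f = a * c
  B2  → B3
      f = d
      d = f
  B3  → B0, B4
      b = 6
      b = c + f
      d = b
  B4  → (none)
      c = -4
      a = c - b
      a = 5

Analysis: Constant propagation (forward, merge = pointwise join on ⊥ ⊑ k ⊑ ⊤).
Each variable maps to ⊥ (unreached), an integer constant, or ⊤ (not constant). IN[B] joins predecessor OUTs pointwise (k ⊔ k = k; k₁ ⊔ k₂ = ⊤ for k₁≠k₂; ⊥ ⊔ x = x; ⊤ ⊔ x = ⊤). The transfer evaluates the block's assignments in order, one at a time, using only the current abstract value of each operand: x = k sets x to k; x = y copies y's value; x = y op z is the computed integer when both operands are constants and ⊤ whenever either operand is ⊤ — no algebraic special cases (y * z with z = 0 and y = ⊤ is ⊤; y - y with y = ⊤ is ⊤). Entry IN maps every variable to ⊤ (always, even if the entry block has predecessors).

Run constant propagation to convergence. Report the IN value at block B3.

Per-block solution:
  B0:   IN=(all ⊤)   OUT={c:-2; rest ⊤}
  B1:   IN={c:-2; rest ⊤}   OUT={c:-2; rest ⊤}
  B2:   IN={c:-2; rest ⊤}   OUT={c:-2; rest ⊤}
  B3:   IN={c:-2; rest ⊤}   OUT={c:-2; rest ⊤}
  B4:   IN={c:-2; rest ⊤}   OUT={a:5, c:-4; rest ⊤}

Merge at B3: IN[B3] = OUT[B2] = {a: ⊤, b: ⊤, c: -2, d: ⊤, e: ⊤, f: ⊤}

Answer: {a: ⊤, b: ⊤, c: -2, d: ⊤, e: ⊤, f: ⊤}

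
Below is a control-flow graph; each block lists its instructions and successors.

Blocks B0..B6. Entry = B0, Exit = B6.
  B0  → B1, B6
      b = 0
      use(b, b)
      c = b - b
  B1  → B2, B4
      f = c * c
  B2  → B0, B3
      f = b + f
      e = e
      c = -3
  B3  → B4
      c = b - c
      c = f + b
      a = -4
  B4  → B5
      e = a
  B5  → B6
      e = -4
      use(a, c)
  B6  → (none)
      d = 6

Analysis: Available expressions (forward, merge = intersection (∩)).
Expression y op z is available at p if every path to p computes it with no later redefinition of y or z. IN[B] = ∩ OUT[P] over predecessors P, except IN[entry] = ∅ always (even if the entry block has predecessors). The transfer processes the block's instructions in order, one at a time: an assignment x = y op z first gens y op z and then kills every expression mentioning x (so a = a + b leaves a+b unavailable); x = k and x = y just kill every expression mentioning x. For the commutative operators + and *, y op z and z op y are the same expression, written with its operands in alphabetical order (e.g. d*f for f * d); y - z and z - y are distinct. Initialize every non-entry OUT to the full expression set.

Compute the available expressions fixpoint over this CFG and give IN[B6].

Per-block solution:
  B0: | IN={} | OUT={b-b}
  B1: | IN={b-b} | OUT={b-b, c*c}
  B2: | IN={b-b, c*c} | OUT={b-b}
  B3: | IN={b-b} | OUT={b+f, b-b}
  B4: | IN={b-b} | OUT={b-b}
  B5: | IN={b-b} | OUT={b-b}
  B6: | IN={b-b} | OUT={b-b}

Merge at B6: IN[B6] = OUT[B0] ∩ OUT[B5] = {b-b}

Answer: {b-b}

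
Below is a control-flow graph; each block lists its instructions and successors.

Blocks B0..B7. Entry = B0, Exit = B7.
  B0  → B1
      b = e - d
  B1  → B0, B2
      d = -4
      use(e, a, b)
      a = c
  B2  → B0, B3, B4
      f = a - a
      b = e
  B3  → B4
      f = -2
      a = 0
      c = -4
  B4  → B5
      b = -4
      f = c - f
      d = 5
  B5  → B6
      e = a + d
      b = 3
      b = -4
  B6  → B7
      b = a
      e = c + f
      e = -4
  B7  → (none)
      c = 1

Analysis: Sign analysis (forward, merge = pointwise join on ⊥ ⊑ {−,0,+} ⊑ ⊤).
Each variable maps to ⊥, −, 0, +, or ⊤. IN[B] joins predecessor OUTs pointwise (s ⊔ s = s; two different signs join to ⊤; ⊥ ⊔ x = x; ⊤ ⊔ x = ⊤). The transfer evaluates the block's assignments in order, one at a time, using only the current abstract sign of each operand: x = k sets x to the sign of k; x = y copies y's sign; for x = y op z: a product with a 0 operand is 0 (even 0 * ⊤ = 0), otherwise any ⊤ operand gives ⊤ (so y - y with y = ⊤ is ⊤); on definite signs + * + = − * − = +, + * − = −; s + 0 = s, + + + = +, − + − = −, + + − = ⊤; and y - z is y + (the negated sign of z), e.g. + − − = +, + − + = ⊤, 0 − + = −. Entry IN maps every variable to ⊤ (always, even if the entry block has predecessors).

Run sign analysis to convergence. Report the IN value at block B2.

Answer: {a: ⊤, b: ⊤, c: ⊤, d: -, e: ⊤, f: ⊤}

Trace:
Per-block solution:
  B0:  IN=(all ⊤)  OUT=(all ⊤)
  B1:  IN=(all ⊤)  OUT={d:-; rest ⊤}
  B2:  IN={d:-; rest ⊤}  OUT={d:-; rest ⊤}
  B3:  IN={d:-; rest ⊤}  OUT={a:0, c:-, d:-, f:-; rest ⊤}
  B4:  IN={d:-; rest ⊤}  OUT={b:-, d:+; rest ⊤}
  B5:  IN={b:-, d:+; rest ⊤}  OUT={b:-, d:+; rest ⊤}
  B6:  IN={b:-, d:+; rest ⊤}  OUT={d:+, e:-; rest ⊤}
  B7:  IN={d:+, e:-; rest ⊤}  OUT={c:+, d:+, e:-; rest ⊤}

Merge at B2: IN[B2] = OUT[B1] = {a: ⊤, b: ⊤, c: ⊤, d: -, e: ⊤, f: ⊤}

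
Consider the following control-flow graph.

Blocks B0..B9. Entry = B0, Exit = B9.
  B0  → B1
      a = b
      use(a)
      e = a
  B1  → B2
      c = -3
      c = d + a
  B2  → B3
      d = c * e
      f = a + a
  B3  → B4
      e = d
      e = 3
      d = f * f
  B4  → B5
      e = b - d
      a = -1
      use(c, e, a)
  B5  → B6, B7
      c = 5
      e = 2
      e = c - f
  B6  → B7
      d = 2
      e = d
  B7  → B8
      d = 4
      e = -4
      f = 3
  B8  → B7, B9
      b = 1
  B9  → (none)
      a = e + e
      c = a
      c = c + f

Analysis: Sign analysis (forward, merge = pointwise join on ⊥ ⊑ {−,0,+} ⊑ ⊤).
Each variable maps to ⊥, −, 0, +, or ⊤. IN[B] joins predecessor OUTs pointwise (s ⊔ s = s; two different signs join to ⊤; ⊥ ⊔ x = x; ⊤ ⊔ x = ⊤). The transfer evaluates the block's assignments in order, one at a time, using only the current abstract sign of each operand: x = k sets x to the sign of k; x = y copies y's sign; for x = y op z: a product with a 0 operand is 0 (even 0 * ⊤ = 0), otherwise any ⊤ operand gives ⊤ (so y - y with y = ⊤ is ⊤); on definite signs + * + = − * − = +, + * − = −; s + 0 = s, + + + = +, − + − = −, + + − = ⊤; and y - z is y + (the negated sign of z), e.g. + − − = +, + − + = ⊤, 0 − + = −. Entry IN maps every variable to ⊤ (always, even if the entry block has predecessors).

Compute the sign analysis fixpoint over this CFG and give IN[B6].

Per-block solution:
  B0:  IN=(all ⊤)  OUT=(all ⊤)
  B1:  IN=(all ⊤)  OUT=(all ⊤)
  B2:  IN=(all ⊤)  OUT=(all ⊤)
  B3:  IN=(all ⊤)  OUT={e:+; rest ⊤}
  B4:  IN={e:+; rest ⊤}  OUT={a:-; rest ⊤}
  B5:  IN={a:-; rest ⊤}  OUT={a:-, c:+; rest ⊤}
  B6:  IN={a:-, c:+; rest ⊤}  OUT={a:-, c:+, d:+, e:+; rest ⊤}
  B7:  IN={a:-, c:+; rest ⊤}  OUT={a:-, c:+, d:+, e:-, f:+; rest ⊤}
  B8:  IN={a:-, c:+, d:+, e:-, f:+; rest ⊤}  OUT={a:-, b:+, c:+, d:+, e:-, f:+; rest ⊤}
  B9:  IN={a:-, b:+, c:+, d:+, e:-, f:+; rest ⊤}  OUT={a:-, b:+, d:+, e:-, f:+; rest ⊤}

Merge at B6: IN[B6] = OUT[B5] = {a: -, b: ⊤, c: +, d: ⊤, e: ⊤, f: ⊤}

Answer: {a: -, b: ⊤, c: +, d: ⊤, e: ⊤, f: ⊤}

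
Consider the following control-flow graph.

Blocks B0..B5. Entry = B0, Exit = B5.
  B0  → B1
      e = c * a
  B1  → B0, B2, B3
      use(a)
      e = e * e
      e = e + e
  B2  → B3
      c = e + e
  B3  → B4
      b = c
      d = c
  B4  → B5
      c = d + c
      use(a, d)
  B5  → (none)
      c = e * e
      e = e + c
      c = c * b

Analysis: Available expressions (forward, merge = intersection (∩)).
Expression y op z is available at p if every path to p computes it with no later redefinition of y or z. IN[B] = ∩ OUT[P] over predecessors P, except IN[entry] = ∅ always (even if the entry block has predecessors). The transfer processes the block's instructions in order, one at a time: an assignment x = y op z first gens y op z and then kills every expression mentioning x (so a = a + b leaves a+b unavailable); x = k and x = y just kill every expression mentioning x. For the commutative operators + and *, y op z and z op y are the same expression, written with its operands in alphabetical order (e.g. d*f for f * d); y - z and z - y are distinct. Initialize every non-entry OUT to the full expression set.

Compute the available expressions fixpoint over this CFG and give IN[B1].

Answer: {a*c}

Working:
Converged values:
  B0: | IN={} | OUT={a*c}
  B1: | IN={a*c} | OUT={a*c}
  B2: | IN={a*c} | OUT={e+e}
  B3: | IN={} | OUT={}
  B4: | IN={} | OUT={}
  B5: | IN={} | OUT={}

Merge at B1: IN[B1] = OUT[B0] = {a*c}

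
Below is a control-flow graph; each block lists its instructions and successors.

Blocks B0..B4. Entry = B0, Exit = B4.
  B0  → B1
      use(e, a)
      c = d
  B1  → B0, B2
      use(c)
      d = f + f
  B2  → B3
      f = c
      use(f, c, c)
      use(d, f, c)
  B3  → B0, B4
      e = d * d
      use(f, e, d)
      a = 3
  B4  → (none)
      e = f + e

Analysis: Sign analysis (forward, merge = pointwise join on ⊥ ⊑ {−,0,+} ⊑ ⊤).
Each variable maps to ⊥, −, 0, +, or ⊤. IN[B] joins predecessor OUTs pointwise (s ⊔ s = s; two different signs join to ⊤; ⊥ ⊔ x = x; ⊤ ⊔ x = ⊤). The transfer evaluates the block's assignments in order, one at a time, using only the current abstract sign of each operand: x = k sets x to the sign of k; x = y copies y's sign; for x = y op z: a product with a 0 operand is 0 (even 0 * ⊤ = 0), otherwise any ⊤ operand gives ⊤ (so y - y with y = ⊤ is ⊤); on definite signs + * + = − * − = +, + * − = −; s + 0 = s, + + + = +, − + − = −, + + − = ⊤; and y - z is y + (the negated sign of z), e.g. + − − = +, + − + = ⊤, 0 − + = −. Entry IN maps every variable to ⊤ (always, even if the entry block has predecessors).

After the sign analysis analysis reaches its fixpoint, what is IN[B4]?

Answer: {a: +, b: ⊤, c: ⊤, d: ⊤, e: ⊤, f: ⊤}

Working:
Fixpoint table:
  B0:   IN=(all ⊤)   OUT=(all ⊤)
  B1:   IN=(all ⊤)   OUT=(all ⊤)
  B2:   IN=(all ⊤)   OUT=(all ⊤)
  B3:   IN=(all ⊤)   OUT={a:+; rest ⊤}
  B4:   IN={a:+; rest ⊤}   OUT={a:+; rest ⊤}

Merge at B4: IN[B4] = OUT[B3] = {a: +, b: ⊤, c: ⊤, d: ⊤, e: ⊤, f: ⊤}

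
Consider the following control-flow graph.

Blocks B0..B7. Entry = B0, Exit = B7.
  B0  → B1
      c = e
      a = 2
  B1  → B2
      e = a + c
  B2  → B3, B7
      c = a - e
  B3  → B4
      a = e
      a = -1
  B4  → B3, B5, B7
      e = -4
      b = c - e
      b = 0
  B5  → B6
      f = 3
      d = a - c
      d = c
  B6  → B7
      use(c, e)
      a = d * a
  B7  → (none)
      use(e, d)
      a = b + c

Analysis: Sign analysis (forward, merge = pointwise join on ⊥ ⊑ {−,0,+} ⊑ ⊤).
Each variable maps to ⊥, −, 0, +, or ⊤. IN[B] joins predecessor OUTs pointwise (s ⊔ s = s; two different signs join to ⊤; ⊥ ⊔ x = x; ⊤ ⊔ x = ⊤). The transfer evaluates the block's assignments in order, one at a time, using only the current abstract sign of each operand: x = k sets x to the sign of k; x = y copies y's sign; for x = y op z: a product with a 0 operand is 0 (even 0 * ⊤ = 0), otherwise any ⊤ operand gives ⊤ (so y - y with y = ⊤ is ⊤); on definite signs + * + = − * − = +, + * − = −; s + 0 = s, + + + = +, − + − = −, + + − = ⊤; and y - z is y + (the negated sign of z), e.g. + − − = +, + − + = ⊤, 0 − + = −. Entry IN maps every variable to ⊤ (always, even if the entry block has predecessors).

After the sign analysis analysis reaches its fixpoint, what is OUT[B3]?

Answer: {a: -, b: ⊤, c: ⊤, d: ⊤, e: ⊤, f: ⊤}

Working:
Converged values:
  B0:   IN=(all ⊤)   OUT={a:+; rest ⊤}
  B1:   IN={a:+; rest ⊤}   OUT={a:+; rest ⊤}
  B2:   IN={a:+; rest ⊤}   OUT={a:+; rest ⊤}
  B3:   IN=(all ⊤)   OUT={a:-; rest ⊤}
  B4:   IN={a:-; rest ⊤}   OUT={a:-, b:0, e:-; rest ⊤}
  B5:   IN={a:-, b:0, e:-; rest ⊤}   OUT={a:-, b:0, e:-, f:+; rest ⊤}
  B6:   IN={a:-, b:0, e:-, f:+; rest ⊤}   OUT={b:0, e:-, f:+; rest ⊤}
  B7:   IN=(all ⊤)   OUT=(all ⊤)

Merge at B3: IN[B3] = OUT[B2] ⊔ OUT[B4] = {a: ⊤, b: ⊤, c: ⊤, d: ⊤, e: ⊤, f: ⊤}
Applying B3's transfer function to that IN value gives OUT[B3] (row B3 above).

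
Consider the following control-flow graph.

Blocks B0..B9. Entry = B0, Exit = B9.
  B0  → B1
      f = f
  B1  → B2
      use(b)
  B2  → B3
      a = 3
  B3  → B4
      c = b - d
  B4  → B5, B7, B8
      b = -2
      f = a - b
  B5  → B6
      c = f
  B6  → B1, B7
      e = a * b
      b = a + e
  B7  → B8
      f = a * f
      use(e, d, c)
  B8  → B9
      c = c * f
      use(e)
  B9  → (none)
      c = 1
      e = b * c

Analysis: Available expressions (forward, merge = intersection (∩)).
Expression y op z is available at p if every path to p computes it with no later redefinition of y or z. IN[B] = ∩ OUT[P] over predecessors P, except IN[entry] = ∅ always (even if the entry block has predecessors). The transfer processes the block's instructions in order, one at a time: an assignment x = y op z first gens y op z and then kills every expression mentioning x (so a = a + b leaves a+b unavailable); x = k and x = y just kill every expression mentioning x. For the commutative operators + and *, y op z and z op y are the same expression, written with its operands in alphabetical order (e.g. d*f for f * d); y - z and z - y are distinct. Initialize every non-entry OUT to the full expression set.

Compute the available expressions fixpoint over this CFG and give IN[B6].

Answer: {a-b}

Working:
Converged values:
  B0:  IN={}  OUT={}
  B1:  IN={}  OUT={}
  B2:  IN={}  OUT={}
  B3:  IN={}  OUT={b-d}
  B4:  IN={b-d}  OUT={a-b}
  B5:  IN={a-b}  OUT={a-b}
  B6:  IN={a-b}  OUT={a+e}
  B7:  IN={}  OUT={}
  B8:  IN={}  OUT={}
  B9:  IN={}  OUT={b*c}

Merge at B6: IN[B6] = OUT[B5] = {a-b}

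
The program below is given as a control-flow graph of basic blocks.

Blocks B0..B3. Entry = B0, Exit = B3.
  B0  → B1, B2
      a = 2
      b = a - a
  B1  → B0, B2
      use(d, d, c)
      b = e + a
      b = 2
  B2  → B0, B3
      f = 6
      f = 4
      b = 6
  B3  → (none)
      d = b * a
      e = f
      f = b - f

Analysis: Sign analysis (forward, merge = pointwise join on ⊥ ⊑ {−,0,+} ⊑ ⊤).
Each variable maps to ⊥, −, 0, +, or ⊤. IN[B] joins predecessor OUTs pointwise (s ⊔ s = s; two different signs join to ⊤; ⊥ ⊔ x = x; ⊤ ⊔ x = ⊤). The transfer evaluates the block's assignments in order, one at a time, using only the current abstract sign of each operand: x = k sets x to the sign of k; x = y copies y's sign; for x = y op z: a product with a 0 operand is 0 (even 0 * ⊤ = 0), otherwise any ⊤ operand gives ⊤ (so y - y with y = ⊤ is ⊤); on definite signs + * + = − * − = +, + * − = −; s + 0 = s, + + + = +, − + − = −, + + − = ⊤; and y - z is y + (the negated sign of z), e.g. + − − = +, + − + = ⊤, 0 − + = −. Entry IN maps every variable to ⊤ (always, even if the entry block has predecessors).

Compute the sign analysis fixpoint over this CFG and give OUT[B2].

Answer: {a: +, b: +, c: ⊤, d: ⊤, e: ⊤, f: +}

Derivation:
Fixpoint table:
  B0:   IN=(all ⊤)   OUT={a:+; rest ⊤}
  B1:   IN={a:+; rest ⊤}   OUT={a:+, b:+; rest ⊤}
  B2:   IN={a:+; rest ⊤}   OUT={a:+, b:+, f:+; rest ⊤}
  B3:   IN={a:+, b:+, f:+; rest ⊤}   OUT={a:+, b:+, d:+, e:+; rest ⊤}

Merge at B2: IN[B2] = OUT[B0] ⊔ OUT[B1] = {a: +, b: ⊤, c: ⊤, d: ⊤, e: ⊤, f: ⊤}
Applying B2's transfer function to that IN value gives OUT[B2] (row B2 above).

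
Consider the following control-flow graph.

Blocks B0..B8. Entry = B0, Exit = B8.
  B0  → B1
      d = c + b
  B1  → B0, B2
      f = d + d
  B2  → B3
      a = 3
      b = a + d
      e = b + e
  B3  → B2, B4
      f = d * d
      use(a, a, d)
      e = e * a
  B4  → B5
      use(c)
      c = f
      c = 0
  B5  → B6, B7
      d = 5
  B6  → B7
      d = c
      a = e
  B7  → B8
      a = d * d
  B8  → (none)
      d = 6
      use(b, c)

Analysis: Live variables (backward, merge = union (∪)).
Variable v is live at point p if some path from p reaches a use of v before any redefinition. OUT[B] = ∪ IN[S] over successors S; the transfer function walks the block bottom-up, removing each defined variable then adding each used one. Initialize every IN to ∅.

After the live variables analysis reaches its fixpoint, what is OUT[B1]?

Per-block solution:
  B0:   IN={b, c, e}   OUT={b, c, d, e}
  B1:   IN={b, c, d, e}   OUT={b, c, d, e}
  B2:   IN={c, d, e}   OUT={a, b, c, d, e}
  B3:   IN={a, b, c, d, e}   OUT={b, c, d, e, f}
  B4:   IN={b, c, e, f}   OUT={b, c, e}
  B5:   IN={b, c, e}   OUT={b, c, d, e}
  B6:   IN={b, c, e}   OUT={b, c, d}
  B7:   IN={b, c, d}   OUT={b, c}
  B8:   IN={b, c}   OUT={}

Merge at B1: OUT[B1] = IN[B0] ⊔ IN[B2] = {b, c, d, e}

Answer: {b, c, d, e}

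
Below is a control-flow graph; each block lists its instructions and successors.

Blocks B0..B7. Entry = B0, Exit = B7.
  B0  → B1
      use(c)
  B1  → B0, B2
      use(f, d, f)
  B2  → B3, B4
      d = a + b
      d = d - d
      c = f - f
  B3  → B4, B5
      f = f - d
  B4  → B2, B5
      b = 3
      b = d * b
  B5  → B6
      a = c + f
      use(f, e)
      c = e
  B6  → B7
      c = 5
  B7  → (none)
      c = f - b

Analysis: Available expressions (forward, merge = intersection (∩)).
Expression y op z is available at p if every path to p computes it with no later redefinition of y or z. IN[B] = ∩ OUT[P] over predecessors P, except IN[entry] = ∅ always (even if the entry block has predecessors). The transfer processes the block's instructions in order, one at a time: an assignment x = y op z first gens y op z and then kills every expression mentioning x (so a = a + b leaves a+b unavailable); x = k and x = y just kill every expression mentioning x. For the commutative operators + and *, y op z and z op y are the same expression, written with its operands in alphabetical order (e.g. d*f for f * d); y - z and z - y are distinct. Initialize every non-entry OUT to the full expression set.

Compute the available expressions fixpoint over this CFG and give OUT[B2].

Converged values:
  B0:   IN={}   OUT={}
  B1:   IN={}   OUT={}
  B2:   IN={}   OUT={a+b, f-f}
  B3:   IN={a+b, f-f}   OUT={a+b}
  B4:   IN={a+b}   OUT={}
  B5:   IN={}   OUT={}
  B6:   IN={}   OUT={}
  B7:   IN={}   OUT={f-b}

Merge at B2: IN[B2] = OUT[B1] ∩ OUT[B4] = {}
Applying B2's transfer function to that IN value gives OUT[B2] (row B2 above).

Answer: {a+b, f-f}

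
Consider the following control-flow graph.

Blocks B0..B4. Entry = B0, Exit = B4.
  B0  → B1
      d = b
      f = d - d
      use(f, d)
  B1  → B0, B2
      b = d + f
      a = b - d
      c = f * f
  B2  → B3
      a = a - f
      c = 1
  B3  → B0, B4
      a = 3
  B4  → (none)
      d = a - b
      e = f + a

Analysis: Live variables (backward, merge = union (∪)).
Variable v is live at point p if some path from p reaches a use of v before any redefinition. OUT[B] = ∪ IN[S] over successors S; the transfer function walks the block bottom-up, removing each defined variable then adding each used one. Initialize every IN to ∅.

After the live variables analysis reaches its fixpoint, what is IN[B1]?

Answer: {d, f}

Derivation:
Fixpoint table:
  B0:   IN={b}   OUT={d, f}
  B1:   IN={d, f}   OUT={a, b, f}
  B2:   IN={a, b, f}   OUT={b, f}
  B3:   IN={b, f}   OUT={a, b, f}
  B4:   IN={a, b, f}   OUT={}

Merge at B1: OUT[B1] = IN[B0] ⊔ IN[B2] = {a, b, f}
Applying B1's transfer function to that OUT value gives IN[B1] (row B1 above).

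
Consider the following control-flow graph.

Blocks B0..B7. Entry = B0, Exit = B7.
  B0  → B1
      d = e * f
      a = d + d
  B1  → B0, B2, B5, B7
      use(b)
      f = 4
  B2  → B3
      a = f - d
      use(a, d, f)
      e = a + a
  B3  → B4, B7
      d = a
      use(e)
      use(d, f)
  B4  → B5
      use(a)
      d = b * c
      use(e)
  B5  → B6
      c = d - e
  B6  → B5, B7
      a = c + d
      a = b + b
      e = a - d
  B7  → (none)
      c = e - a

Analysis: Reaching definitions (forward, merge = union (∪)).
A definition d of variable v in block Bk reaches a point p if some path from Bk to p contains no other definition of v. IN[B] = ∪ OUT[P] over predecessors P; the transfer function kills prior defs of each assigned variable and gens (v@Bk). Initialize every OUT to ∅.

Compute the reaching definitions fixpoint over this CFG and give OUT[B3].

Per-block solution:
  B0:  IN={a@B0, d@B0, f@B1}  OUT={a@B0, d@B0, f@B1}
  B1:  IN={a@B0, d@B0, f@B1}  OUT={a@B0, d@B0, f@B1}
  B2:  IN={a@B0, d@B0, f@B1}  OUT={a@B2, d@B0, e@B2, f@B1}
  B3:  IN={a@B2, d@B0, e@B2, f@B1}  OUT={a@B2, d@B3, e@B2, f@B1}
  B4:  IN={a@B2, d@B3, e@B2, f@B1}  OUT={a@B2, d@B4, e@B2, f@B1}
  B5:  IN={a@B0, a@B2, a@B6, c@B5, d@B0, d@B4, e@B2, e@B6, f@B1}  OUT={a@B0, a@B2, a@B6, c@B5, d@B0, d@B4, e@B2, e@B6, f@B1}
  B6:  IN={a@B0, a@B2, a@B6, c@B5, d@B0, d@B4, e@B2, e@B6, f@B1}  OUT={a@B6, c@B5, d@B0, d@B4, e@B6, f@B1}
  B7:  IN={a@B0, a@B2, a@B6, c@B5, d@B0, d@B3, d@B4, e@B2, e@B6, f@B1}  OUT={a@B0, a@B2, a@B6, c@B7, d@B0, d@B3, d@B4, e@B2, e@B6, f@B1}

Merge at B3: IN[B3] = OUT[B2] = {a@B2, d@B0, e@B2, f@B1}
Applying B3's transfer function to that IN value gives OUT[B3] (row B3 above).

Answer: {a@B2, d@B3, e@B2, f@B1}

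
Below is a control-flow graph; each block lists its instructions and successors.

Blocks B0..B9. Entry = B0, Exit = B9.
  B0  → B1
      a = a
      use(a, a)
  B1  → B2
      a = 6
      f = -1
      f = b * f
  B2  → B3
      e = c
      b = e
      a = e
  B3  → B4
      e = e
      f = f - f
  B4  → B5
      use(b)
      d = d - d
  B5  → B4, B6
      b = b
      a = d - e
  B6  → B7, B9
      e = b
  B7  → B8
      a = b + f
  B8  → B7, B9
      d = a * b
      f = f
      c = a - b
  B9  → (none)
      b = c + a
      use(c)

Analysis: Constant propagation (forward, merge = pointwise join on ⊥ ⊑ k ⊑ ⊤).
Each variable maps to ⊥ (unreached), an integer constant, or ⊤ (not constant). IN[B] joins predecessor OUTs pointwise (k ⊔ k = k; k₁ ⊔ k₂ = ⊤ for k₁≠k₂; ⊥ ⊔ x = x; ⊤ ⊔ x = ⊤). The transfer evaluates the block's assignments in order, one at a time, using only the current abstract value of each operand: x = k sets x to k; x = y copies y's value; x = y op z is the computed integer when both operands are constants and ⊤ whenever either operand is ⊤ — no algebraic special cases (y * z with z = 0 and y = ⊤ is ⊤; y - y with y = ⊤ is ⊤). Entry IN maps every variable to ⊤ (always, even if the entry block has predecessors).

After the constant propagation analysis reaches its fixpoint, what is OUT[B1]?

Converged values:
  B0:  IN=(all ⊤)  OUT=(all ⊤)
  B1:  IN=(all ⊤)  OUT={a:6; rest ⊤}
  B2:  IN={a:6; rest ⊤}  OUT=(all ⊤)
  B3:  IN=(all ⊤)  OUT=(all ⊤)
  B4:  IN=(all ⊤)  OUT=(all ⊤)
  B5:  IN=(all ⊤)  OUT=(all ⊤)
  B6:  IN=(all ⊤)  OUT=(all ⊤)
  B7:  IN=(all ⊤)  OUT=(all ⊤)
  B8:  IN=(all ⊤)  OUT=(all ⊤)
  B9:  IN=(all ⊤)  OUT=(all ⊤)

Merge at B1: IN[B1] = OUT[B0] = {a: ⊤, b: ⊤, c: ⊤, d: ⊤, e: ⊤, f: ⊤}
Applying B1's transfer function to that IN value gives OUT[B1] (row B1 above).

Answer: {a: 6, b: ⊤, c: ⊤, d: ⊤, e: ⊤, f: ⊤}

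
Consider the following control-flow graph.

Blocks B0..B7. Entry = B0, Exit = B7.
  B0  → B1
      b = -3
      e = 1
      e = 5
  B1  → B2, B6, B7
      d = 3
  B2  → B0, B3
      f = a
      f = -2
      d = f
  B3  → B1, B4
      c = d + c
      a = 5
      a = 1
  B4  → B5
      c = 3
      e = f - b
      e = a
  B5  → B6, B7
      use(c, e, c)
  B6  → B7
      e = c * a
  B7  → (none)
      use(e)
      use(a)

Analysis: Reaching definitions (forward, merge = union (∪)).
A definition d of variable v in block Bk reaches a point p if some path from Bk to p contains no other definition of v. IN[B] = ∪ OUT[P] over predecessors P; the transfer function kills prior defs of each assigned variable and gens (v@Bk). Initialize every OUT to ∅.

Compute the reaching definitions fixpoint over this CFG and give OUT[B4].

Answer: {a@B3, b@B0, c@B4, d@B2, e@B4, f@B2}

Derivation:
Fixpoint table:
  B0:   IN={a@B3, b@B0, c@B3, d@B2, e@B0, f@B2}   OUT={a@B3, b@B0, c@B3, d@B2, e@B0, f@B2}
  B1:   IN={a@B3, b@B0, c@B3, d@B2, e@B0, f@B2}   OUT={a@B3, b@B0, c@B3, d@B1, e@B0, f@B2}
  B2:   IN={a@B3, b@B0, c@B3, d@B1, e@B0, f@B2}   OUT={a@B3, b@B0, c@B3, d@B2, e@B0, f@B2}
  B3:   IN={a@B3, b@B0, c@B3, d@B2, e@B0, f@B2}   OUT={a@B3, b@B0, c@B3, d@B2, e@B0, f@B2}
  B4:   IN={a@B3, b@B0, c@B3, d@B2, e@B0, f@B2}   OUT={a@B3, b@B0, c@B4, d@B2, e@B4, f@B2}
  B5:   IN={a@B3, b@B0, c@B4, d@B2, e@B4, f@B2}   OUT={a@B3, b@B0, c@B4, d@B2, e@B4, f@B2}
  B6:   IN={a@B3, b@B0, c@B3, c@B4, d@B1, d@B2, e@B0, e@B4, f@B2}   OUT={a@B3, b@B0, c@B3, c@B4, d@B1, d@B2, e@B6, f@B2}
  B7:   IN={a@B3, b@B0, c@B3, c@B4, d@B1, d@B2, e@B0, e@B4, e@B6, f@B2}   OUT={a@B3, b@B0, c@B3, c@B4, d@B1, d@B2, e@B0, e@B4, e@B6, f@B2}

Merge at B4: IN[B4] = OUT[B3] = {a@B3, b@B0, c@B3, d@B2, e@B0, f@B2}
Applying B4's transfer function to that IN value gives OUT[B4] (row B4 above).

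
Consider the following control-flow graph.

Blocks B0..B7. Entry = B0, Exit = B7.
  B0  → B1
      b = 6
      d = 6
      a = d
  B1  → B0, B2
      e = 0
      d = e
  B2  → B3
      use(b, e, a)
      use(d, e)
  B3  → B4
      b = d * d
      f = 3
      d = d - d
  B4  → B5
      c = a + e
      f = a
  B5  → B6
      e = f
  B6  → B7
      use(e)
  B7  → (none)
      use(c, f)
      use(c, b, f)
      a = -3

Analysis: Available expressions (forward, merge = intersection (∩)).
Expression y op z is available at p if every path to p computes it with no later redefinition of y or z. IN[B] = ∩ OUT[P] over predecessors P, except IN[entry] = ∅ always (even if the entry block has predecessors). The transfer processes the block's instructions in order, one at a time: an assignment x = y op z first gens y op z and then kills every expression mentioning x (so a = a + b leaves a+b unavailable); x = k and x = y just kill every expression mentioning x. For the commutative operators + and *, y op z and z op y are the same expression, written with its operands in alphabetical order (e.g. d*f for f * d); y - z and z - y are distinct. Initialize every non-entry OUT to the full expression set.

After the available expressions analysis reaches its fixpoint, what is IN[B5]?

Fixpoint table:
  B0: | IN={} | OUT={}
  B1: | IN={} | OUT={}
  B2: | IN={} | OUT={}
  B3: | IN={} | OUT={}
  B4: | IN={} | OUT={a+e}
  B5: | IN={a+e} | OUT={}
  B6: | IN={} | OUT={}
  B7: | IN={} | OUT={}

Merge at B5: IN[B5] = OUT[B4] = {a+e}

Answer: {a+e}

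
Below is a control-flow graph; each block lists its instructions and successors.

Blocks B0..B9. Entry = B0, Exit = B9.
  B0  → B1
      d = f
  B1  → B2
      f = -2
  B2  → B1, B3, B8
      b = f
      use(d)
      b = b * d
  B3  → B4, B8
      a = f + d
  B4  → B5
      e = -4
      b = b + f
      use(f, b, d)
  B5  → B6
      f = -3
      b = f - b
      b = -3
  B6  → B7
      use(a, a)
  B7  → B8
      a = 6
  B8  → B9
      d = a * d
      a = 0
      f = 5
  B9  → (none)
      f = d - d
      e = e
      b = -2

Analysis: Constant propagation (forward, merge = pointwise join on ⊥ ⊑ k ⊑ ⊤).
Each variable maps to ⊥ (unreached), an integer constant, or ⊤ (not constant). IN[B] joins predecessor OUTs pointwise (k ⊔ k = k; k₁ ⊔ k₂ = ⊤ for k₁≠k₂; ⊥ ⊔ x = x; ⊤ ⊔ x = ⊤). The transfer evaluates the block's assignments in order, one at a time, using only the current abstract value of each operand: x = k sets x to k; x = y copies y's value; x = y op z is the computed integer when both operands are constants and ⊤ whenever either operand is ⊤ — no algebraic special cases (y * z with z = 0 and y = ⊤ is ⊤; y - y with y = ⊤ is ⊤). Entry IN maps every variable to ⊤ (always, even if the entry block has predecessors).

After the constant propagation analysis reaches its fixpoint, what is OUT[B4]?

Per-block solution:
  B0:   IN=(all ⊤)   OUT=(all ⊤)
  B1:   IN=(all ⊤)   OUT={f:-2; rest ⊤}
  B2:   IN={f:-2; rest ⊤}   OUT={f:-2; rest ⊤}
  B3:   IN={f:-2; rest ⊤}   OUT={f:-2; rest ⊤}
  B4:   IN={f:-2; rest ⊤}   OUT={e:-4, f:-2; rest ⊤}
  B5:   IN={e:-4, f:-2; rest ⊤}   OUT={b:-3, e:-4, f:-3; rest ⊤}
  B6:   IN={b:-3, e:-4, f:-3; rest ⊤}   OUT={b:-3, e:-4, f:-3; rest ⊤}
  B7:   IN={b:-3, e:-4, f:-3; rest ⊤}   OUT={a:6, b:-3, e:-4, f:-3; rest ⊤}
  B8:   IN=(all ⊤)   OUT={a:0, f:5; rest ⊤}
  B9:   IN={a:0, f:5; rest ⊤}   OUT={a:0, b:-2; rest ⊤}

Merge at B4: IN[B4] = OUT[B3] = {a: ⊤, b: ⊤, c: ⊤, d: ⊤, e: ⊤, f: -2}
Applying B4's transfer function to that IN value gives OUT[B4] (row B4 above).

Answer: {a: ⊤, b: ⊤, c: ⊤, d: ⊤, e: -4, f: -2}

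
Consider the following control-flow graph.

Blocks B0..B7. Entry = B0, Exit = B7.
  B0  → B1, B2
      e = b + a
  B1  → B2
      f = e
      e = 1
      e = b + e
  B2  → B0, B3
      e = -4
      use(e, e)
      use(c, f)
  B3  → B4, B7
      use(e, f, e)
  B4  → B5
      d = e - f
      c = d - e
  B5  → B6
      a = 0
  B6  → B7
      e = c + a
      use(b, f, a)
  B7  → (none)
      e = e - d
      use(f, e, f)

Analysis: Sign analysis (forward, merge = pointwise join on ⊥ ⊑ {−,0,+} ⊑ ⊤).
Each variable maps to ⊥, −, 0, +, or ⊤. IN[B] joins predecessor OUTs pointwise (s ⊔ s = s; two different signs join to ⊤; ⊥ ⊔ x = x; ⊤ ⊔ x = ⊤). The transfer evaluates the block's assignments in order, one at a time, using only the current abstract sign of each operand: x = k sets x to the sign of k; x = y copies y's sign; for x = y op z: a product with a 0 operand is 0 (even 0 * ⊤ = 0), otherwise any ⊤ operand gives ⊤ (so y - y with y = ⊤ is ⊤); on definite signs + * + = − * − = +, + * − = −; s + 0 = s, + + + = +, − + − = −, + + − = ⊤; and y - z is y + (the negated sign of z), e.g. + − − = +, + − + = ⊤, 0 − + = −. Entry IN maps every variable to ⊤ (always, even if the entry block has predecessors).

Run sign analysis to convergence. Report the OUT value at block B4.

Fixpoint table:
  B0:   IN=(all ⊤)   OUT=(all ⊤)
  B1:   IN=(all ⊤)   OUT=(all ⊤)
  B2:   IN=(all ⊤)   OUT={e:-; rest ⊤}
  B3:   IN={e:-; rest ⊤}   OUT={e:-; rest ⊤}
  B4:   IN={e:-; rest ⊤}   OUT={e:-; rest ⊤}
  B5:   IN={e:-; rest ⊤}   OUT={a:0, e:-; rest ⊤}
  B6:   IN={a:0, e:-; rest ⊤}   OUT={a:0; rest ⊤}
  B7:   IN=(all ⊤)   OUT=(all ⊤)

Merge at B4: IN[B4] = OUT[B3] = {a: ⊤, b: ⊤, c: ⊤, d: ⊤, e: -, f: ⊤}
Applying B4's transfer function to that IN value gives OUT[B4] (row B4 above).

Answer: {a: ⊤, b: ⊤, c: ⊤, d: ⊤, e: -, f: ⊤}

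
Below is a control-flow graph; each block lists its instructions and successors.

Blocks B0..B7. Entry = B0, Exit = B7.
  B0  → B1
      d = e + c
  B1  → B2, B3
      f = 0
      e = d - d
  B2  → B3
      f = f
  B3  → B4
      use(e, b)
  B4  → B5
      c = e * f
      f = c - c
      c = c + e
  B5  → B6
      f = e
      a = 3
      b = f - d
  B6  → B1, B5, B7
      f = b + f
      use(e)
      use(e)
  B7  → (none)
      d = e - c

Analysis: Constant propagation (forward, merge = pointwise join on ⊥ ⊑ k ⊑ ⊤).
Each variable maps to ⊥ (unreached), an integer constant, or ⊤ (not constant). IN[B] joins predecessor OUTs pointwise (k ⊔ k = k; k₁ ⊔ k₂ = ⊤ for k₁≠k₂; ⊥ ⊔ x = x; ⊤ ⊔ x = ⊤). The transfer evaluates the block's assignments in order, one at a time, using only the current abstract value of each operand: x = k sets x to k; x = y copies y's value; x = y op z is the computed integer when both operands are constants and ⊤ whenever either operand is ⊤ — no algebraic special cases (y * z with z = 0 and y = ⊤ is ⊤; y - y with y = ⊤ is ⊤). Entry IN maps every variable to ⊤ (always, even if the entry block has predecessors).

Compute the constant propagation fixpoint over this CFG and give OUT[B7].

Fixpoint table:
  B0: | IN=(all ⊤) | OUT=(all ⊤)
  B1: | IN=(all ⊤) | OUT={f:0; rest ⊤}
  B2: | IN={f:0; rest ⊤} | OUT={f:0; rest ⊤}
  B3: | IN={f:0; rest ⊤} | OUT={f:0; rest ⊤}
  B4: | IN={f:0; rest ⊤} | OUT=(all ⊤)
  B5: | IN=(all ⊤) | OUT={a:3; rest ⊤}
  B6: | IN={a:3; rest ⊤} | OUT={a:3; rest ⊤}
  B7: | IN={a:3; rest ⊤} | OUT={a:3; rest ⊤}

Merge at B7: IN[B7] = OUT[B6] = {a: 3, b: ⊤, c: ⊤, d: ⊤, e: ⊤, f: ⊤}
Applying B7's transfer function to that IN value gives OUT[B7] (row B7 above).

Answer: {a: 3, b: ⊤, c: ⊤, d: ⊤, e: ⊤, f: ⊤}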